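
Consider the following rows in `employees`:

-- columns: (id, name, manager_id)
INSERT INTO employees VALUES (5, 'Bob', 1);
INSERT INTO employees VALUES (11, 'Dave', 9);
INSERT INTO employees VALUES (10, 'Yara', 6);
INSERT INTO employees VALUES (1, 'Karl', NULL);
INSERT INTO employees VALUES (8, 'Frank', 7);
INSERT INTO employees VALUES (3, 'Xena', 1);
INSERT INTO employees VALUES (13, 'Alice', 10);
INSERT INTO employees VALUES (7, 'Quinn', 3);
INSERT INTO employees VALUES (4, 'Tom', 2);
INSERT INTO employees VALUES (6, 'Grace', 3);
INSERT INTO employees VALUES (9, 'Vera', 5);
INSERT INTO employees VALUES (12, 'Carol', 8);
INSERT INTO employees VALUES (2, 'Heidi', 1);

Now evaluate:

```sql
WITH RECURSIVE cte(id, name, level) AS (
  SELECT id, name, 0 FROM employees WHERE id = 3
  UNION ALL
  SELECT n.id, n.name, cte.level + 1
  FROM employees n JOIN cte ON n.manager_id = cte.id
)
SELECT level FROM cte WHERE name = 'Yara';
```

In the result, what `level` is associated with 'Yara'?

2

Base: id=3 (Xena) at level 0.
Iteration 1: rows with manager_id in {3} -> Grace (id 6, level 1), Quinn (id 7, level 1).
Iteration 2: rows with manager_id in {6,7} -> Frank (id 8, level 2), Yara (id 10, level 2).
Iteration 3: rows with manager_id in {8,10} -> Carol (id 12, level 3), Alice (id 13, level 3).
Iteration 4: no rows with manager_id in {12,13}; recursion stops.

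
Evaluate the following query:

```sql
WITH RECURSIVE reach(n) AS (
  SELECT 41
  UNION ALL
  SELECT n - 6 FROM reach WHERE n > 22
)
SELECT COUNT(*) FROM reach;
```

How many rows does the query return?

Base: n=41.
Iteration 1: 41 > 22 holds -> n = 41 - 6 = 35.
Iteration 2: 35 > 22 holds -> n = 35 - 6 = 29.
Iteration 3: 29 > 22 holds -> n = 29 - 6 = 23.
Iteration 4: 23 > 22 holds -> n = 23 - 6 = 17.
Iteration 5: 17 > 22 fails; recursion stops.
Total rows emitted: 5.

5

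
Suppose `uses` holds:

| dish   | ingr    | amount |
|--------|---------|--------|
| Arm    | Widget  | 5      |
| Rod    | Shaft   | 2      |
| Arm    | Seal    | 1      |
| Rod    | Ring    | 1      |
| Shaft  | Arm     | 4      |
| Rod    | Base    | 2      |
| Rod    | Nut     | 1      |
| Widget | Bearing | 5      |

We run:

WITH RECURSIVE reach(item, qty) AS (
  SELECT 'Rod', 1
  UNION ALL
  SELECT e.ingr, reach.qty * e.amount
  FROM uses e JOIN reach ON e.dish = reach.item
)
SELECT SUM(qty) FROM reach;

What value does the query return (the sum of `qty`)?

263

Base: (Rod, qty=1).
Iteration 1: components of {Rod} -> Base = 1*2 = 2, Nut = 1*1 = 1, Ring = 1*1 = 1, Shaft = 1*2 = 2.
Iteration 2: components of {Base,Nut,Ring,Shaft} -> Arm = 2*4 = 8.
Iteration 3: components of {Arm} -> Seal = 8*1 = 8, Widget = 8*5 = 40.
Iteration 4: components of {Seal,Widget} -> Bearing = 40*5 = 200.
Iteration 5: no further components; recursion stops.
SUM(qty) = 1 + 2 + 2 + 1 + 1 + 8 + 40 + 8 + 200 = 263.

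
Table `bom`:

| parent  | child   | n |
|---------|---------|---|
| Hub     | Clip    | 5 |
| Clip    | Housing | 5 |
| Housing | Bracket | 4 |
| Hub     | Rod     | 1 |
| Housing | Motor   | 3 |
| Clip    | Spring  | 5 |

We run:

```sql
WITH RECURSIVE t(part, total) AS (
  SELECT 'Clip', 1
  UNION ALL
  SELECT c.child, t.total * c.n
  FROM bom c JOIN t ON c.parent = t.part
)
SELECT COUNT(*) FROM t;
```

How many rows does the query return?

Base: (Clip, total=1).
Iteration 1: components of {Clip} -> Housing = 1*5 = 5, Spring = 1*5 = 5.
Iteration 2: components of {Housing,Spring} -> Bracket = 5*4 = 20, Motor = 5*3 = 15.
Iteration 3: no further components; recursion stops.
Total rows emitted: 5.

5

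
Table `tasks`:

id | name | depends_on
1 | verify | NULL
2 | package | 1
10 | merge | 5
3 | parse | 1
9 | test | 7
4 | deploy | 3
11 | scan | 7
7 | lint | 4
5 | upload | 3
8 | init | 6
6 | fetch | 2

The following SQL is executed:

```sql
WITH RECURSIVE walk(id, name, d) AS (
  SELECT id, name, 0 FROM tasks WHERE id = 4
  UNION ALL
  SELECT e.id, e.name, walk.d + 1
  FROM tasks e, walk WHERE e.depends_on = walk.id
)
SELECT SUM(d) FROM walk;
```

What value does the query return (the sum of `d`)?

5

Base: id=4 (deploy) at d 0.
Iteration 1: rows with depends_on in {4} -> lint (id 7, d 1).
Iteration 2: rows with depends_on in {7} -> test (id 9, d 2), scan (id 11, d 2).
Iteration 3: no rows with depends_on in {9,11}; recursion stops.
SUM(d) = 0 + 1 + 2 + 2 = 5.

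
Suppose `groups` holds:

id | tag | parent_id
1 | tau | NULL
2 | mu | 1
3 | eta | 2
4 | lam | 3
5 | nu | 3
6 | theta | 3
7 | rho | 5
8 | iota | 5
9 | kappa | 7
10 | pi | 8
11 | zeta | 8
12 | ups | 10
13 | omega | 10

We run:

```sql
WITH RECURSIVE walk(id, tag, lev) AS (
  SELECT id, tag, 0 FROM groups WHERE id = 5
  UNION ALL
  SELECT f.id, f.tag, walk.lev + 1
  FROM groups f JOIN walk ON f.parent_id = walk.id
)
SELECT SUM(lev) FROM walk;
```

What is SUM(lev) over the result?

14

Base: id=5 (nu) at lev 0.
Iteration 1: rows with parent_id in {5} -> rho (id 7, lev 1), iota (id 8, lev 1).
Iteration 2: rows with parent_id in {7,8} -> kappa (id 9, lev 2), pi (id 10, lev 2), zeta (id 11, lev 2).
Iteration 3: rows with parent_id in {9,10,11} -> ups (id 12, lev 3), omega (id 13, lev 3).
Iteration 4: no rows with parent_id in {12,13}; recursion stops.
SUM(lev) = 0 + 1 + 1 + 2 + 2 + 2 + 3 + 3 = 14.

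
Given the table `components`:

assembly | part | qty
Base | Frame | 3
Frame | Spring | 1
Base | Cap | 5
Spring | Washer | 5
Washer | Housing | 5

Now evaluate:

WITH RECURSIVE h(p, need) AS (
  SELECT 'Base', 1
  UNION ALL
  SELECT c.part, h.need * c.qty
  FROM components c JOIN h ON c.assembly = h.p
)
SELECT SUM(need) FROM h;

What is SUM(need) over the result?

102

Base: (Base, need=1).
Iteration 1: components of {Base} -> Cap = 1*5 = 5, Frame = 1*3 = 3.
Iteration 2: components of {Cap,Frame} -> Spring = 3*1 = 3.
Iteration 3: components of {Spring} -> Washer = 3*5 = 15.
Iteration 4: components of {Washer} -> Housing = 15*5 = 75.
Iteration 5: no further components; recursion stops.
SUM(need) = 1 + 3 + 5 + 3 + 15 + 75 = 102.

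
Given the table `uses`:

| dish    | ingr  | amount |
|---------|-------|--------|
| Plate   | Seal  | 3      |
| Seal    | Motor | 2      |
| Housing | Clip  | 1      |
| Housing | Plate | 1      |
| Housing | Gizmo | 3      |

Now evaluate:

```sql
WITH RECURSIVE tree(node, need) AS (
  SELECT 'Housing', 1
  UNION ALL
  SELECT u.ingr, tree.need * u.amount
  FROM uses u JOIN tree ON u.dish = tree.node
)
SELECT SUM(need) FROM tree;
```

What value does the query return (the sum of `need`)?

15

Base: (Housing, need=1).
Iteration 1: components of {Housing} -> Clip = 1*1 = 1, Gizmo = 1*3 = 3, Plate = 1*1 = 1.
Iteration 2: components of {Clip,Gizmo,Plate} -> Seal = 1*3 = 3.
Iteration 3: components of {Seal} -> Motor = 3*2 = 6.
Iteration 4: no further components; recursion stops.
SUM(need) = 1 + 1 + 3 + 1 + 3 + 6 = 15.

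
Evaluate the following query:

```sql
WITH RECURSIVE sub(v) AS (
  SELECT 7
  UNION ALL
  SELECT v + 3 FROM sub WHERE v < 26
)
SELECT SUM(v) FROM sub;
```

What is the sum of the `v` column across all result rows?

140

Base: v=7.
Iteration 1: 7 < 26 holds -> v = 7 + 3 = 10.
Iteration 2: 10 < 26 holds -> v = 10 + 3 = 13.
Iteration 3: 13 < 26 holds -> v = 13 + 3 = 16.
Iteration 4: 16 < 26 holds -> v = 16 + 3 = 19.
Iteration 5: 19 < 26 holds -> v = 19 + 3 = 22.
Iteration 6: 22 < 26 holds -> v = 22 + 3 = 25.
Iteration 7: 25 < 26 holds -> v = 25 + 3 = 28.
Iteration 8: 28 < 26 fails; recursion stops.
SUM(v) = 7 + 10 + 13 + 16 + 19 + 22 + 25 + 28 = 140.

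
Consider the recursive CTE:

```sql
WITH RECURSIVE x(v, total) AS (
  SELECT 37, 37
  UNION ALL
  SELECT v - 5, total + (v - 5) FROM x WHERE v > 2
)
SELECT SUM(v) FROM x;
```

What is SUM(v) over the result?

156

Base: v=37, total=37.
Iteration 1: 37 > 2 holds -> v = 37 - 5 = 32, total = 37 + 32 = 69.
Iteration 2: 32 > 2 holds -> v = 32 - 5 = 27, total = 69 + 27 = 96.
Iteration 3: 27 > 2 holds -> v = 27 - 5 = 22, total = 96 + 22 = 118.
Iteration 4: 22 > 2 holds -> v = 22 - 5 = 17, total = 118 + 17 = 135.
Iteration 5: 17 > 2 holds -> v = 17 - 5 = 12, total = 135 + 12 = 147.
Iteration 6: 12 > 2 holds -> v = 12 - 5 = 7, total = 147 + 7 = 154.
Iteration 7: 7 > 2 holds -> v = 7 - 5 = 2, total = 154 + 2 = 156.
Iteration 8: 2 > 2 fails; recursion stops.
SUM(v) = 37 + 32 + 27 + 22 + 17 + 12 + 7 + 2 = 156.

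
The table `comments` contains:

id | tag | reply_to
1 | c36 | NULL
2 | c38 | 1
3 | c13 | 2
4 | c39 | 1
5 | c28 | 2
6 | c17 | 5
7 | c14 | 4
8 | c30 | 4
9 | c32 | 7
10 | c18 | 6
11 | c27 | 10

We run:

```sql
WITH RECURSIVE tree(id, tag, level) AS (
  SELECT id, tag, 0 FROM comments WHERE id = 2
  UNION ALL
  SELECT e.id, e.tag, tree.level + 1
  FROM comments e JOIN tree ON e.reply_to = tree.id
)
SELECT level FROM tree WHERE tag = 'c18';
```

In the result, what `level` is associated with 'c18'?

3

Base: id=2 (c38) at level 0.
Iteration 1: rows with reply_to in {2} -> c13 (id 3, level 1), c28 (id 5, level 1).
Iteration 2: rows with reply_to in {3,5} -> c17 (id 6, level 2).
Iteration 3: rows with reply_to in {6} -> c18 (id 10, level 3).
Iteration 4: rows with reply_to in {10} -> c27 (id 11, level 4).
Iteration 5: no rows with reply_to in {11}; recursion stops.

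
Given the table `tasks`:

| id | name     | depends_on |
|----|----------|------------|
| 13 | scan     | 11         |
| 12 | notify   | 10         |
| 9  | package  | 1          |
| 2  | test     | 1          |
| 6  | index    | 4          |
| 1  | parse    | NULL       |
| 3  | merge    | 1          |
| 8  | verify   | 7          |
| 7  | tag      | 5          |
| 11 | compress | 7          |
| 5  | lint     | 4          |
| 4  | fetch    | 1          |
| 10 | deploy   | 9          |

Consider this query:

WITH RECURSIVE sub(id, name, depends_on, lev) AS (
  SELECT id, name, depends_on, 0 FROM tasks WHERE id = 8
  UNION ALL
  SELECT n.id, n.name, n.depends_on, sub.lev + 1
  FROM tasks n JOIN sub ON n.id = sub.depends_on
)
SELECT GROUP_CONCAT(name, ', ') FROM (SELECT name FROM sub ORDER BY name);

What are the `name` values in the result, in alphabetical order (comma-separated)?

fetch, lint, parse, tag, verify

Base: id=8 (verify), depends_on=7, lev 0.
Iteration 1: join on id=7 -> tag (id 7, depends_on=5, lev 1).
Iteration 2: join on id=5 -> lint (id 5, depends_on=4, lev 2).
Iteration 3: join on id=4 -> fetch (id 4, depends_on=1, lev 3).
Iteration 4: join on id=1 -> parse (id 1, depends_on=NULL, lev 4).
Iteration 5: depends_on is NULL; no match; recursion stops.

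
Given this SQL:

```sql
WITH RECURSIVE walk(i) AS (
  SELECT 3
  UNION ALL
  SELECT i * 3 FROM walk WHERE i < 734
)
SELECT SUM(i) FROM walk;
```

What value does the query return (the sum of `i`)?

Base: i=3.
Iteration 1: 3 < 734 holds -> i = 3 * 3 = 9.
Iteration 2: 9 < 734 holds -> i = 9 * 3 = 27.
Iteration 3: 27 < 734 holds -> i = 27 * 3 = 81.
Iteration 4: 81 < 734 holds -> i = 81 * 3 = 243.
Iteration 5: 243 < 734 holds -> i = 243 * 3 = 729.
Iteration 6: 729 < 734 holds -> i = 729 * 3 = 2187.
Iteration 7: 2187 < 734 fails; recursion stops.
SUM(i) = 3 + 9 + 27 + 81 + 243 + 729 + 2187 = 3279.

3279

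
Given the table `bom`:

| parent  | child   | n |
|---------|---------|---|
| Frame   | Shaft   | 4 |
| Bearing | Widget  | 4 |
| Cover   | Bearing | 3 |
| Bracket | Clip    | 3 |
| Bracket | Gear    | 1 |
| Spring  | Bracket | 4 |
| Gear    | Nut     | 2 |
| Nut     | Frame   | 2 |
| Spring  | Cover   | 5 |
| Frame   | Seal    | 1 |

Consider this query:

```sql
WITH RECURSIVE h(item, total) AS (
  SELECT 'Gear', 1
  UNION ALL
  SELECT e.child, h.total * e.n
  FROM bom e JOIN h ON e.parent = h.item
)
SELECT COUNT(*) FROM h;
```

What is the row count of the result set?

5

Base: (Gear, total=1).
Iteration 1: components of {Gear} -> Nut = 1*2 = 2.
Iteration 2: components of {Nut} -> Frame = 2*2 = 4.
Iteration 3: components of {Frame} -> Seal = 4*1 = 4, Shaft = 4*4 = 16.
Iteration 4: no further components; recursion stops.
Total rows emitted: 5.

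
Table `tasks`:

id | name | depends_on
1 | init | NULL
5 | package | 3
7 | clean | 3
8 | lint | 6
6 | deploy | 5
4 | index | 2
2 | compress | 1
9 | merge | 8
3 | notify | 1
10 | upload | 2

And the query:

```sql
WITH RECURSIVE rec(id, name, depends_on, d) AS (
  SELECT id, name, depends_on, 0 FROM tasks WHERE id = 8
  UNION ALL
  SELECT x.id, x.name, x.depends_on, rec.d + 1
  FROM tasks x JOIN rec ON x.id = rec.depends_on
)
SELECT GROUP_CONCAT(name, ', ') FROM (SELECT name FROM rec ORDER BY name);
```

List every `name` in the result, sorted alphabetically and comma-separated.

Base: id=8 (lint), depends_on=6, d 0.
Iteration 1: join on id=6 -> deploy (id 6, depends_on=5, d 1).
Iteration 2: join on id=5 -> package (id 5, depends_on=3, d 2).
Iteration 3: join on id=3 -> notify (id 3, depends_on=1, d 3).
Iteration 4: join on id=1 -> init (id 1, depends_on=NULL, d 4).
Iteration 5: depends_on is NULL; no match; recursion stops.

deploy, init, lint, notify, package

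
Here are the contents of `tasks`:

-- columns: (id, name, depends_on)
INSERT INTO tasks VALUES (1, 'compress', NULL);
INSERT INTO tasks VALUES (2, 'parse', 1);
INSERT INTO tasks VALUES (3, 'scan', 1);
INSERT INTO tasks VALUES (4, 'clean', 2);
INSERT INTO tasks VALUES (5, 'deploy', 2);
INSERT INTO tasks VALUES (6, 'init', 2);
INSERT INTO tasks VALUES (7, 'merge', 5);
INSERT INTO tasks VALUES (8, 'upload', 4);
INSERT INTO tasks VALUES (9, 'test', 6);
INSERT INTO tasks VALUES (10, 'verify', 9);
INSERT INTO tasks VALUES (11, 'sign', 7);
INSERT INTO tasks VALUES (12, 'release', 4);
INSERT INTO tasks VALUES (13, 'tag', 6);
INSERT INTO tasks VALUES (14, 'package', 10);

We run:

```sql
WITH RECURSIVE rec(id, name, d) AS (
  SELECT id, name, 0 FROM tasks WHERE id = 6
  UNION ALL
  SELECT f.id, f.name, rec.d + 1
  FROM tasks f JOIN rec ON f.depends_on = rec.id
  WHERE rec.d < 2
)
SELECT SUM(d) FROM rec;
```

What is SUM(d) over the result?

Base: id=6 (init) at d 0.
Iteration 1: rows with depends_on in {6} -> test (id 9, d 1), tag (id 13, d 1).
Iteration 2: rows with depends_on in {9,13} -> verify (id 10, d 2).
Iteration 3: d < 2 fails for all current rows; recursion stops.
SUM(d) = 0 + 1 + 1 + 2 = 4.

4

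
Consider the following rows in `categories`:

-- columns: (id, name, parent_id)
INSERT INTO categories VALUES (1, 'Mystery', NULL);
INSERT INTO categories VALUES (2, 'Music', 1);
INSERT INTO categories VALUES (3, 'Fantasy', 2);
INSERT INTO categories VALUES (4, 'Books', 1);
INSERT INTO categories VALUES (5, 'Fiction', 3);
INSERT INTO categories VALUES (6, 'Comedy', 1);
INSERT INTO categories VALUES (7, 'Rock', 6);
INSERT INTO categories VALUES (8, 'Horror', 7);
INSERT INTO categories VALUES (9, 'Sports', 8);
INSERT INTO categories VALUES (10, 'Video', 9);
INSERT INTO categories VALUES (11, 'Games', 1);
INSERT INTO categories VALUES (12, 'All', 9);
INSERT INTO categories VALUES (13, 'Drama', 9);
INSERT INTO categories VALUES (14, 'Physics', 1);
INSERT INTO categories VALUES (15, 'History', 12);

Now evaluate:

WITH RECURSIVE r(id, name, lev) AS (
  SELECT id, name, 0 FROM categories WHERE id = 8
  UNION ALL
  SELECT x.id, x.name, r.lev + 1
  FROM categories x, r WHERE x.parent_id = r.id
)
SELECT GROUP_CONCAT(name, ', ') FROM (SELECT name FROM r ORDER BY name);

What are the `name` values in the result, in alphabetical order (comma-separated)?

Base: id=8 (Horror) at lev 0.
Iteration 1: rows with parent_id in {8} -> Sports (id 9, lev 1).
Iteration 2: rows with parent_id in {9} -> Video (id 10, lev 2), All (id 12, lev 2), Drama (id 13, lev 2).
Iteration 3: rows with parent_id in {10,12,13} -> History (id 15, lev 3).
Iteration 4: no rows with parent_id in {15}; recursion stops.

All, Drama, History, Horror, Sports, Video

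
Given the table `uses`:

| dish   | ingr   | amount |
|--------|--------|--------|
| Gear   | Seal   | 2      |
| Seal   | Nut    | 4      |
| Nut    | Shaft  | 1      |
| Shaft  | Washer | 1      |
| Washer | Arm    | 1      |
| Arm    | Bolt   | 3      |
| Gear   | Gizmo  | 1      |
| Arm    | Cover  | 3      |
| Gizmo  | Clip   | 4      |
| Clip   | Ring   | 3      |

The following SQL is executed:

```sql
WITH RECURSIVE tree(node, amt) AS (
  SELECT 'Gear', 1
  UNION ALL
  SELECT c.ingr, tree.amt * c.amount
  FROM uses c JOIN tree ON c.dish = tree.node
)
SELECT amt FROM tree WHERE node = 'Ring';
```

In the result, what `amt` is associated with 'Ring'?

Base: (Gear, amt=1).
Iteration 1: components of {Gear} -> Gizmo = 1*1 = 1, Seal = 1*2 = 2.
Iteration 2: components of {Gizmo,Seal} -> Clip = 1*4 = 4, Nut = 2*4 = 8.
Iteration 3: components of {Clip,Nut} -> Ring = 4*3 = 12, Shaft = 8*1 = 8.
Iteration 4: components of {Ring,Shaft} -> Washer = 8*1 = 8.
Iteration 5: components of {Washer} -> Arm = 8*1 = 8.
Iteration 6: components of {Arm} -> Bolt = 8*3 = 24, Cover = 8*3 = 24.
Iteration 7: no further components; recursion stops.

12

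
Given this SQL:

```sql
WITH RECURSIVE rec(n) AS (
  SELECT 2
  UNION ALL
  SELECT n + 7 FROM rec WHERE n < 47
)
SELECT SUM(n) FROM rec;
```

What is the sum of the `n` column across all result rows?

212

Base: n=2.
Iteration 1: 2 < 47 holds -> n = 2 + 7 = 9.
Iteration 2: 9 < 47 holds -> n = 9 + 7 = 16.
Iteration 3: 16 < 47 holds -> n = 16 + 7 = 23.
Iteration 4: 23 < 47 holds -> n = 23 + 7 = 30.
Iteration 5: 30 < 47 holds -> n = 30 + 7 = 37.
Iteration 6: 37 < 47 holds -> n = 37 + 7 = 44.
Iteration 7: 44 < 47 holds -> n = 44 + 7 = 51.
Iteration 8: 51 < 47 fails; recursion stops.
SUM(n) = 2 + 9 + 16 + 23 + 30 + 37 + 44 + 51 = 212.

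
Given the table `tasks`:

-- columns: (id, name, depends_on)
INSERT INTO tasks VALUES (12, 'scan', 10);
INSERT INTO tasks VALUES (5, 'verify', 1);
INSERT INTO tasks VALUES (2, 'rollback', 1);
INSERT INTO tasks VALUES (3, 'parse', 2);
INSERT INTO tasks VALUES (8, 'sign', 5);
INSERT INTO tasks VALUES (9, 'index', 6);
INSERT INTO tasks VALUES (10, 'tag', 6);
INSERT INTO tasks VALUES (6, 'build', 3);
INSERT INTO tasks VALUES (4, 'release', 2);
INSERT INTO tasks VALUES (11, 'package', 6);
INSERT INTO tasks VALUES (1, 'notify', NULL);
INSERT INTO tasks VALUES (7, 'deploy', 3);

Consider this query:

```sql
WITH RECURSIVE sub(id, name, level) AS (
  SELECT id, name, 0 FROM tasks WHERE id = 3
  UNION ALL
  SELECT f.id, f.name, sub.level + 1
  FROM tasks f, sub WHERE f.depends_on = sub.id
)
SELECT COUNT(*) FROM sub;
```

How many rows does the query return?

7

Base: id=3 (parse) at level 0.
Iteration 1: rows with depends_on in {3} -> build (id 6, level 1), deploy (id 7, level 1).
Iteration 2: rows with depends_on in {6,7} -> index (id 9, level 2), tag (id 10, level 2), package (id 11, level 2).
Iteration 3: rows with depends_on in {9,10,11} -> scan (id 12, level 3).
Iteration 4: no rows with depends_on in {12}; recursion stops.
Total rows emitted: 7.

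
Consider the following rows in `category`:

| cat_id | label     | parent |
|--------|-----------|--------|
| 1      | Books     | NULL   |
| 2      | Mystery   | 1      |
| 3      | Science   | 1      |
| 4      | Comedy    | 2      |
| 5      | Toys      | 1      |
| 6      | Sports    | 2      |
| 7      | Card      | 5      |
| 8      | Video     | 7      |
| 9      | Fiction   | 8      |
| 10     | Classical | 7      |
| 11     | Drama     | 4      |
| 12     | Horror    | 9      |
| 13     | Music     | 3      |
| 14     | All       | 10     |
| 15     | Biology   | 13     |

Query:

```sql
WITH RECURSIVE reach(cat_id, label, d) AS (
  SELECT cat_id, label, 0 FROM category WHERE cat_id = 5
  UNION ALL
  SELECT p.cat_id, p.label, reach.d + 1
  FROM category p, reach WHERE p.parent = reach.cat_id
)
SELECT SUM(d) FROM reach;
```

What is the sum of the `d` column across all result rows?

15

Base: cat_id=5 (Toys) at d 0.
Iteration 1: rows with parent in {5} -> Card (id 7, d 1).
Iteration 2: rows with parent in {7} -> Video (id 8, d 2), Classical (id 10, d 2).
Iteration 3: rows with parent in {8,10} -> Fiction (id 9, d 3), All (id 14, d 3).
Iteration 4: rows with parent in {9,14} -> Horror (id 12, d 4).
Iteration 5: no rows with parent in {12}; recursion stops.
SUM(d) = 0 + 1 + 2 + 2 + 3 + 3 + 4 = 15.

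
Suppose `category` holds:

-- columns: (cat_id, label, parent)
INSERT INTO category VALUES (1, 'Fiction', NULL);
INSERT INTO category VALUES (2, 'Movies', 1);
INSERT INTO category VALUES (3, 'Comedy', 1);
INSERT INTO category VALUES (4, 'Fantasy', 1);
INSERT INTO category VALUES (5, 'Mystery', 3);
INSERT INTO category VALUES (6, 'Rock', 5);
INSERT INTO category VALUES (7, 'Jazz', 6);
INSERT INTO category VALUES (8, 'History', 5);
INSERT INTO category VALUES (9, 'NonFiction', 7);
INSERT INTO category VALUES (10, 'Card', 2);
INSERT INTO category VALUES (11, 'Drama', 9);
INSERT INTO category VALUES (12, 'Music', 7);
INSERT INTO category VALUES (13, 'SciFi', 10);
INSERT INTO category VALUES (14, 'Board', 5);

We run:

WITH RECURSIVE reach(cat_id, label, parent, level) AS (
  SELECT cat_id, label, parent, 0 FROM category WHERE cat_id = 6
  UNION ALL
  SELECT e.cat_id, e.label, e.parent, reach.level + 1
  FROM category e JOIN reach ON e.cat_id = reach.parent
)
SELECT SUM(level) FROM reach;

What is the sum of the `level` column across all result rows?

6

Base: cat_id=6 (Rock), parent=5, level 0.
Iteration 1: join on cat_id=5 -> Mystery (id 5, parent=3, level 1).
Iteration 2: join on cat_id=3 -> Comedy (id 3, parent=1, level 2).
Iteration 3: join on cat_id=1 -> Fiction (id 1, parent=NULL, level 3).
Iteration 4: parent is NULL; no match; recursion stops.
SUM(level) = 0 + 1 + 2 + 3 = 6.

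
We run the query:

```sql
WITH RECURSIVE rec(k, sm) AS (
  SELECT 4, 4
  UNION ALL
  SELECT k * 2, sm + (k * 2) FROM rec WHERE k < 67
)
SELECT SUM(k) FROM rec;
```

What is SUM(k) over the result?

252

Base: k=4, sm=4.
Iteration 1: 4 < 67 holds -> k = 4 * 2 = 8, sm = 4 + 8 = 12.
Iteration 2: 8 < 67 holds -> k = 8 * 2 = 16, sm = 12 + 16 = 28.
Iteration 3: 16 < 67 holds -> k = 16 * 2 = 32, sm = 28 + 32 = 60.
Iteration 4: 32 < 67 holds -> k = 32 * 2 = 64, sm = 60 + 64 = 124.
Iteration 5: 64 < 67 holds -> k = 64 * 2 = 128, sm = 124 + 128 = 252.
Iteration 6: 128 < 67 fails; recursion stops.
SUM(k) = 4 + 8 + 16 + 32 + 64 + 128 = 252.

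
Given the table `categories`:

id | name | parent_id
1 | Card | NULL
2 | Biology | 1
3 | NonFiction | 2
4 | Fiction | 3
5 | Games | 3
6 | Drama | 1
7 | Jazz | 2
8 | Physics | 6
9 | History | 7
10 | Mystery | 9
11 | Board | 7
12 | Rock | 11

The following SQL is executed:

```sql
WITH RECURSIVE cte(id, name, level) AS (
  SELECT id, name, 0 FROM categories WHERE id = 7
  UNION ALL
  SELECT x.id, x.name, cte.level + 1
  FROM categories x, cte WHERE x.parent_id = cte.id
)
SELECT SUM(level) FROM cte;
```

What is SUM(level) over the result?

6

Base: id=7 (Jazz) at level 0.
Iteration 1: rows with parent_id in {7} -> History (id 9, level 1), Board (id 11, level 1).
Iteration 2: rows with parent_id in {9,11} -> Mystery (id 10, level 2), Rock (id 12, level 2).
Iteration 3: no rows with parent_id in {10,12}; recursion stops.
SUM(level) = 0 + 1 + 1 + 2 + 2 = 6.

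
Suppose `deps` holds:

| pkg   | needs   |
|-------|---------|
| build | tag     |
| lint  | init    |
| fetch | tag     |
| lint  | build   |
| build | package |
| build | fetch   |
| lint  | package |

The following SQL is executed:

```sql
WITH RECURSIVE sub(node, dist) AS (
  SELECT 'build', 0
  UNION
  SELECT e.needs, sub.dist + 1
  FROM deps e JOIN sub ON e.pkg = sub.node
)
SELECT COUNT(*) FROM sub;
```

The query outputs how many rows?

5

Base: (build, dist=0).
Iteration 1: edges from {build} -> (fetch, dist=1), (package, dist=1), (tag, dist=1).
Iteration 2: edges from {fetch,package,tag} -> (tag, dist=2).
Iteration 3: no outgoing edges from {tag}; recursion stops.
Total rows emitted: 5.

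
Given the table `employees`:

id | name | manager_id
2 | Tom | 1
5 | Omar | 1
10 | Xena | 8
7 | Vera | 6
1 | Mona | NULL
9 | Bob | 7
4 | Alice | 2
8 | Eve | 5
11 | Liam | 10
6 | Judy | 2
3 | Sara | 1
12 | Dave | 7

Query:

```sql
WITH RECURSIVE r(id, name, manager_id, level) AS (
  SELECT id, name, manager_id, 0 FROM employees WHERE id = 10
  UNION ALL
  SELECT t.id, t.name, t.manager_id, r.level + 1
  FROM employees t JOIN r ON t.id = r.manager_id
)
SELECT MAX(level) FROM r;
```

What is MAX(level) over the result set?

3

Base: id=10 (Xena), manager_id=8, level 0.
Iteration 1: join on id=8 -> Eve (id 8, manager_id=5, level 1).
Iteration 2: join on id=5 -> Omar (id 5, manager_id=1, level 2).
Iteration 3: join on id=1 -> Mona (id 1, manager_id=NULL, level 3).
Iteration 4: manager_id is NULL; no match; recursion stops.
level values: 0, 1, 2, 3; the maximum is 3.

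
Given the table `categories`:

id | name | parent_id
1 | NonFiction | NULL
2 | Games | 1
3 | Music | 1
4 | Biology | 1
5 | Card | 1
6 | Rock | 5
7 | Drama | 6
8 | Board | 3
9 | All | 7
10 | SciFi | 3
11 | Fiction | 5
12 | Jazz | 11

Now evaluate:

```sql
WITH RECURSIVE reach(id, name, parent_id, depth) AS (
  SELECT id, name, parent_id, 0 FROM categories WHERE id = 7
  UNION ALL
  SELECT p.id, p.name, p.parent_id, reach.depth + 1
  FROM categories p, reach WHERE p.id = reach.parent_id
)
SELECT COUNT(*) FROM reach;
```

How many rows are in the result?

Base: id=7 (Drama), parent_id=6, depth 0.
Iteration 1: join on id=6 -> Rock (id 6, parent_id=5, depth 1).
Iteration 2: join on id=5 -> Card (id 5, parent_id=1, depth 2).
Iteration 3: join on id=1 -> NonFiction (id 1, parent_id=NULL, depth 3).
Iteration 4: parent_id is NULL; no match; recursion stops.
Total rows emitted: 4.

4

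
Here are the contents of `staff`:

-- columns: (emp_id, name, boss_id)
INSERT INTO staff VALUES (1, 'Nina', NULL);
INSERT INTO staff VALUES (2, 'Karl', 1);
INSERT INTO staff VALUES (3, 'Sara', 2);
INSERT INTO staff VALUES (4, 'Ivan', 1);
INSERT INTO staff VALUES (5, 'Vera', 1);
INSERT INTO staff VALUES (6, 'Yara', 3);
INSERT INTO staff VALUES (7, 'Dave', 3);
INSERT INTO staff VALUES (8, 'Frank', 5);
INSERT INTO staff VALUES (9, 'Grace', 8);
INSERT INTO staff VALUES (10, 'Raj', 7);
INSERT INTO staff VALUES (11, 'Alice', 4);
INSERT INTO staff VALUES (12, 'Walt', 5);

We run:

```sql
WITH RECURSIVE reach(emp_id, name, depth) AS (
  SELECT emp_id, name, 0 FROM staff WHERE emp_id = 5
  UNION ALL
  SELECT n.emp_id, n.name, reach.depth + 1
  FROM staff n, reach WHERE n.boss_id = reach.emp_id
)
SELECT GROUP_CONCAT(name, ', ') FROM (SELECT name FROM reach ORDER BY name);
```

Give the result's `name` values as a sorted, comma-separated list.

Base: emp_id=5 (Vera) at depth 0.
Iteration 1: rows with boss_id in {5} -> Frank (id 8, depth 1), Walt (id 12, depth 1).
Iteration 2: rows with boss_id in {8,12} -> Grace (id 9, depth 2).
Iteration 3: no rows with boss_id in {9}; recursion stops.

Frank, Grace, Vera, Walt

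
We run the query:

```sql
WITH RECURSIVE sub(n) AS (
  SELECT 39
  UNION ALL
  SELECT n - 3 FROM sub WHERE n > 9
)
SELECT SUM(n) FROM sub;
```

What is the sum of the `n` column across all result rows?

Base: n=39.
Iteration 1: 39 > 9 holds -> n = 39 - 3 = 36.
Iteration 2: 36 > 9 holds -> n = 36 - 3 = 33.
Iteration 3: 33 > 9 holds -> n = 33 - 3 = 30.
Iteration 4: 30 > 9 holds -> n = 30 - 3 = 27.
Iteration 5: 27 > 9 holds -> n = 27 - 3 = 24.
Iteration 6: 24 > 9 holds -> n = 24 - 3 = 21.
Iteration 7: 21 > 9 holds -> n = 21 - 3 = 18.
Iteration 8: 18 > 9 holds -> n = 18 - 3 = 15.
Iteration 9: 15 > 9 holds -> n = 15 - 3 = 12.
Iteration 10: 12 > 9 holds -> n = 12 - 3 = 9.
Iteration 11: 9 > 9 fails; recursion stops.
SUM(n) = 39 + 36 + 33 + 30 + 27 + 24 + 21 + 18 + 15 + 12 + 9 = 264.

264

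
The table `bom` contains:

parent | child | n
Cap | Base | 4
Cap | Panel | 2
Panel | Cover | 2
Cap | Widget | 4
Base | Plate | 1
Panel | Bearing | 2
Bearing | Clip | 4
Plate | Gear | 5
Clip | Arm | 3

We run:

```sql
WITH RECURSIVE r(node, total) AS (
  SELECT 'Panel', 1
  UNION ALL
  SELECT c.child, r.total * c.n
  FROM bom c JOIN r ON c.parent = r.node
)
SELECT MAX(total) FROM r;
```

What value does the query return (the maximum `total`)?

24

Base: (Panel, total=1).
Iteration 1: components of {Panel} -> Bearing = 1*2 = 2, Cover = 1*2 = 2.
Iteration 2: components of {Bearing,Cover} -> Clip = 2*4 = 8.
Iteration 3: components of {Clip} -> Arm = 8*3 = 24.
Iteration 4: no further components; recursion stops.
total values: 1, 2, 2, 8, 24; the maximum is 24.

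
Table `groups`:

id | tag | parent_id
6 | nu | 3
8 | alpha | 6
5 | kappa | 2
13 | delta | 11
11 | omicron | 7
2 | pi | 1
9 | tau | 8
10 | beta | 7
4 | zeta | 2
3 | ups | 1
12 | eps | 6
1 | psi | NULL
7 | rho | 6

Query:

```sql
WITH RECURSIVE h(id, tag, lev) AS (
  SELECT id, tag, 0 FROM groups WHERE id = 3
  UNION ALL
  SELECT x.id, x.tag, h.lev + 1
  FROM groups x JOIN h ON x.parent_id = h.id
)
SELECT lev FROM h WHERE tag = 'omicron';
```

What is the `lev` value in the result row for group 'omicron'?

3

Base: id=3 (ups) at lev 0.
Iteration 1: rows with parent_id in {3} -> nu (id 6, lev 1).
Iteration 2: rows with parent_id in {6} -> rho (id 7, lev 2), alpha (id 8, lev 2), eps (id 12, lev 2).
Iteration 3: rows with parent_id in {7,8,12} -> tau (id 9, lev 3), beta (id 10, lev 3), omicron (id 11, lev 3).
Iteration 4: rows with parent_id in {9,10,11} -> delta (id 13, lev 4).
Iteration 5: no rows with parent_id in {13}; recursion stops.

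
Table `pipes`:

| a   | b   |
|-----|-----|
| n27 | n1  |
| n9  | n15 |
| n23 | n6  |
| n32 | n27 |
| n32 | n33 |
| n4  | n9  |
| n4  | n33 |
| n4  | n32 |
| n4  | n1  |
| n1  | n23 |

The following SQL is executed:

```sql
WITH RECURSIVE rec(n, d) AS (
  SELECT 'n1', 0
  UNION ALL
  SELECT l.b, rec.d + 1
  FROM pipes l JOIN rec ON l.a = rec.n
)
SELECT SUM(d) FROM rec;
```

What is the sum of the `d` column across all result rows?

Base: (n1, d=0).
Iteration 1: edges from {n1} -> (n23, d=1).
Iteration 2: edges from {n23} -> (n6, d=2).
Iteration 3: no outgoing edges from {n6}; recursion stops.
SUM(d) = 0 + 1 + 2 = 3.

3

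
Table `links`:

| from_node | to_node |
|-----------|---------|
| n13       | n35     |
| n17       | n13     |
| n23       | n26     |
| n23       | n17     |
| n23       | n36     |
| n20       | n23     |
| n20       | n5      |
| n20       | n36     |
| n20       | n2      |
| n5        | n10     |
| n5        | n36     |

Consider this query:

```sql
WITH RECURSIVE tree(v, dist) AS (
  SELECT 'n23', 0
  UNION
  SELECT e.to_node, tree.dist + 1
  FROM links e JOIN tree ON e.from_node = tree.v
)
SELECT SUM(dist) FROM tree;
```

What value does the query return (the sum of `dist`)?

Base: (n23, dist=0).
Iteration 1: edges from {n23} -> (n17, dist=1), (n26, dist=1), (n36, dist=1).
Iteration 2: edges from {n17,n26,n36} -> (n13, dist=2).
Iteration 3: edges from {n13} -> (n35, dist=3).
Iteration 4: no outgoing edges from {n35}; recursion stops.
SUM(dist) = 0 + 1 + 1 + 1 + 2 + 3 = 8.

8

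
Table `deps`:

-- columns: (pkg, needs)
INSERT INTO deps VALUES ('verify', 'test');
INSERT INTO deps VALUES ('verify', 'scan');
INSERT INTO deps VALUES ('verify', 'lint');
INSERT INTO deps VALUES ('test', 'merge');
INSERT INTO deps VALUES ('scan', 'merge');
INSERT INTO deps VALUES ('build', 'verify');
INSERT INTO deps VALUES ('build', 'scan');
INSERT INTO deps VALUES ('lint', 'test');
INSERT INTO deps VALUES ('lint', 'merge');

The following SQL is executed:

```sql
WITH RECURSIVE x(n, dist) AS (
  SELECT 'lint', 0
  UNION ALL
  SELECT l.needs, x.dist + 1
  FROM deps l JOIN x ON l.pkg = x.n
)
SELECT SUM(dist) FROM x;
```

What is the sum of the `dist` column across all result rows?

Base: (lint, dist=0).
Iteration 1: edges from {lint} -> (merge, dist=1), (test, dist=1).
Iteration 2: edges from {merge,test} -> (merge, dist=2).
Iteration 3: no outgoing edges from {merge}; recursion stops.
SUM(dist) = 0 + 1 + 1 + 2 = 4.

4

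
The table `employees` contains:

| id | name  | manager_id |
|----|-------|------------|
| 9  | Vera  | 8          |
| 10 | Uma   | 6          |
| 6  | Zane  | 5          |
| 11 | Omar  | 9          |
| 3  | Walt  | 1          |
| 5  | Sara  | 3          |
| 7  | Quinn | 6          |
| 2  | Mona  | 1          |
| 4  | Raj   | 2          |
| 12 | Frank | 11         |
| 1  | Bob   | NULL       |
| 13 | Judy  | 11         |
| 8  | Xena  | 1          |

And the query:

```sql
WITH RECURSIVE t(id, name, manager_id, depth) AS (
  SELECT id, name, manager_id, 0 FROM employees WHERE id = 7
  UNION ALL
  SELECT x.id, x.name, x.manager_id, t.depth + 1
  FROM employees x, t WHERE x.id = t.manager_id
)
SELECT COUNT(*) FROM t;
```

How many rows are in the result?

Base: id=7 (Quinn), manager_id=6, depth 0.
Iteration 1: join on id=6 -> Zane (id 6, manager_id=5, depth 1).
Iteration 2: join on id=5 -> Sara (id 5, manager_id=3, depth 2).
Iteration 3: join on id=3 -> Walt (id 3, manager_id=1, depth 3).
Iteration 4: join on id=1 -> Bob (id 1, manager_id=NULL, depth 4).
Iteration 5: manager_id is NULL; no match; recursion stops.
Total rows emitted: 5.

5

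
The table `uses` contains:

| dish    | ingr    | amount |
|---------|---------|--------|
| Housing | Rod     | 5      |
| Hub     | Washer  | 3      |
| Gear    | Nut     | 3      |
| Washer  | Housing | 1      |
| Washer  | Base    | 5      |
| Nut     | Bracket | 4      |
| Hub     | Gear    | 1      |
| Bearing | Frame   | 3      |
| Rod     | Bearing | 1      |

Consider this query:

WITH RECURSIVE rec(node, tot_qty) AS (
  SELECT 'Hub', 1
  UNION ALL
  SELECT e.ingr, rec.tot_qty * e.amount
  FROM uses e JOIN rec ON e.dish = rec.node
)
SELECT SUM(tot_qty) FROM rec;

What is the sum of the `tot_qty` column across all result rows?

113

Base: (Hub, tot_qty=1).
Iteration 1: components of {Hub} -> Gear = 1*1 = 1, Washer = 1*3 = 3.
Iteration 2: components of {Gear,Washer} -> Base = 3*5 = 15, Housing = 3*1 = 3, Nut = 1*3 = 3.
Iteration 3: components of {Base,Housing,Nut} -> Bracket = 3*4 = 12, Rod = 3*5 = 15.
Iteration 4: components of {Bracket,Rod} -> Bearing = 15*1 = 15.
Iteration 5: components of {Bearing} -> Frame = 15*3 = 45.
Iteration 6: no further components; recursion stops.
SUM(tot_qty) = 1 + 3 + 1 + 15 + 3 + 3 + 15 + 12 + 15 + 45 = 113.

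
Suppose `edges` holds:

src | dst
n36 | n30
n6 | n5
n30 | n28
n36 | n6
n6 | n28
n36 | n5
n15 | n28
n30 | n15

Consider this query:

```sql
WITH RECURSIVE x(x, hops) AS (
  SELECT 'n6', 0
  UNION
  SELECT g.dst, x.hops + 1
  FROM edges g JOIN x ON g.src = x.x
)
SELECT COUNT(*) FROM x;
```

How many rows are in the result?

Base: (n6, hops=0).
Iteration 1: edges from {n6} -> (n28, hops=1), (n5, hops=1).
Iteration 2: no outgoing edges from {n28,n5}; recursion stops.
Total rows emitted: 3.

3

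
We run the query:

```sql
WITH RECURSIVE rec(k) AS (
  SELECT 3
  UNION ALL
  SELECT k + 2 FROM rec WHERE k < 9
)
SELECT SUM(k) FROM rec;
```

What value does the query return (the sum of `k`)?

24

Base: k=3.
Iteration 1: 3 < 9 holds -> k = 3 + 2 = 5.
Iteration 2: 5 < 9 holds -> k = 5 + 2 = 7.
Iteration 3: 7 < 9 holds -> k = 7 + 2 = 9.
Iteration 4: 9 < 9 fails; recursion stops.
SUM(k) = 3 + 5 + 7 + 9 = 24.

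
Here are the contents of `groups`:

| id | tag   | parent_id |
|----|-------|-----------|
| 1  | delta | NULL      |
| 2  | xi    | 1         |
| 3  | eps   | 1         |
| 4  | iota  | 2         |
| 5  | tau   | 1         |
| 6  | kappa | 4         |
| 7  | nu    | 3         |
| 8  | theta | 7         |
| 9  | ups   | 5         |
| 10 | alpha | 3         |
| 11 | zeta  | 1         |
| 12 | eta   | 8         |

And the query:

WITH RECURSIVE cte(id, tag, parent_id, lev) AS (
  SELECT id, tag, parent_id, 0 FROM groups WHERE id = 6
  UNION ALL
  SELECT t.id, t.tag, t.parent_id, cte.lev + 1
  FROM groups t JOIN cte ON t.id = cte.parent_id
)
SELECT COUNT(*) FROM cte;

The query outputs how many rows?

4

Base: id=6 (kappa), parent_id=4, lev 0.
Iteration 1: join on id=4 -> iota (id 4, parent_id=2, lev 1).
Iteration 2: join on id=2 -> xi (id 2, parent_id=1, lev 2).
Iteration 3: join on id=1 -> delta (id 1, parent_id=NULL, lev 3).
Iteration 4: parent_id is NULL; no match; recursion stops.
Total rows emitted: 4.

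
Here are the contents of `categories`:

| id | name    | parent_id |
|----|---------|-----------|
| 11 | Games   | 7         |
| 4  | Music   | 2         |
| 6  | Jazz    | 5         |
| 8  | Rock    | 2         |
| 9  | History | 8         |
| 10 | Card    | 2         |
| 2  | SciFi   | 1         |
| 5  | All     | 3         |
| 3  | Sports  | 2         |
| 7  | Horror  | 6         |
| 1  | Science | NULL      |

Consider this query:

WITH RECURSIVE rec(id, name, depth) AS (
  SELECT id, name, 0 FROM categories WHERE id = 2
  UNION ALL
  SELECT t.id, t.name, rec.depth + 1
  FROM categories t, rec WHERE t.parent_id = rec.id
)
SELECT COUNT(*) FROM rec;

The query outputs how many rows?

Base: id=2 (SciFi) at depth 0.
Iteration 1: rows with parent_id in {2} -> Sports (id 3, depth 1), Music (id 4, depth 1), Rock (id 8, depth 1), Card (id 10, depth 1).
Iteration 2: rows with parent_id in {3,4,8,10} -> All (id 5, depth 2), History (id 9, depth 2).
Iteration 3: rows with parent_id in {5,9} -> Jazz (id 6, depth 3).
Iteration 4: rows with parent_id in {6} -> Horror (id 7, depth 4).
Iteration 5: rows with parent_id in {7} -> Games (id 11, depth 5).
Iteration 6: no rows with parent_id in {11}; recursion stops.
Total rows emitted: 10.

10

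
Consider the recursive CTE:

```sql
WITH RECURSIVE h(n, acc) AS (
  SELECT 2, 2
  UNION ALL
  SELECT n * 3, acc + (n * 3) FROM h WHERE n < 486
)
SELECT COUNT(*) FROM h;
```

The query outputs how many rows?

6

Base: n=2, acc=2.
Iteration 1: 2 < 486 holds -> n = 2 * 3 = 6, acc = 2 + 6 = 8.
Iteration 2: 6 < 486 holds -> n = 6 * 3 = 18, acc = 8 + 18 = 26.
Iteration 3: 18 < 486 holds -> n = 18 * 3 = 54, acc = 26 + 54 = 80.
Iteration 4: 54 < 486 holds -> n = 54 * 3 = 162, acc = 80 + 162 = 242.
Iteration 5: 162 < 486 holds -> n = 162 * 3 = 486, acc = 242 + 486 = 728.
Iteration 6: 486 < 486 fails; recursion stops.
Total rows emitted: 6.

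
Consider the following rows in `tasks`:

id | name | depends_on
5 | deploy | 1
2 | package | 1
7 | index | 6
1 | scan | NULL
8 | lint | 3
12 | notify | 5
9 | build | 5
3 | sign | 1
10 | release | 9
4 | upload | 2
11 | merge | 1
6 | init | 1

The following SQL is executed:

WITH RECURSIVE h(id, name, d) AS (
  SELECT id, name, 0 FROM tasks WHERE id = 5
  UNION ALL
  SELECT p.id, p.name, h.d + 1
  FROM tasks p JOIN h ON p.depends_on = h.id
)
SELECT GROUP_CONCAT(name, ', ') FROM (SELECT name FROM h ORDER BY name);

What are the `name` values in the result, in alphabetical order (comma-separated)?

build, deploy, notify, release

Base: id=5 (deploy) at d 0.
Iteration 1: rows with depends_on in {5} -> build (id 9, d 1), notify (id 12, d 1).
Iteration 2: rows with depends_on in {9,12} -> release (id 10, d 2).
Iteration 3: no rows with depends_on in {10}; recursion stops.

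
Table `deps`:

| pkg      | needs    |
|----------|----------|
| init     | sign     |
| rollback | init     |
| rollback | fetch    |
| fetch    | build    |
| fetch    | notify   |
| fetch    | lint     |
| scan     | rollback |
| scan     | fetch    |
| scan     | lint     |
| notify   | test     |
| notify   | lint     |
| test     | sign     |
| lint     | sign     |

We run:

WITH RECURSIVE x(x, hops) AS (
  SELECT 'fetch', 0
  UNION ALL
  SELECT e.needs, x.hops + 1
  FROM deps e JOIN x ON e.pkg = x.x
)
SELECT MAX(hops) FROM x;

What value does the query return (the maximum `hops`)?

3

Base: (fetch, hops=0).
Iteration 1: edges from {fetch} -> (build, hops=1), (lint, hops=1), (notify, hops=1).
Iteration 2: edges from {build,lint,notify} -> (lint, hops=2), (sign, hops=2), (test, hops=2).
Iteration 3: edges from {lint,sign,test} -> (sign, hops=3) x2. [UNION ALL keeps all 2 new rows, including repeats]
Iteration 4: no outgoing edges from {sign}; recursion stops.
hops values: 0, 1, 1, 1, 2, 2, 2, 3, 3; the maximum is 3.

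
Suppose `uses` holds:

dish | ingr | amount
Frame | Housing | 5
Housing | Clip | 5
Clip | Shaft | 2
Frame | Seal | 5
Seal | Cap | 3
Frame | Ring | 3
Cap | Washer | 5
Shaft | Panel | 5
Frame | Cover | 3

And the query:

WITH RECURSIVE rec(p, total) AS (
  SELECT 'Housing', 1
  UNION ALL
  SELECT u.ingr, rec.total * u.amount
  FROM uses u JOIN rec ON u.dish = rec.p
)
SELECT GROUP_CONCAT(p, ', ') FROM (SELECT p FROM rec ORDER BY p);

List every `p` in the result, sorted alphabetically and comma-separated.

Base: (Housing, total=1).
Iteration 1: components of {Housing} -> Clip = 1*5 = 5.
Iteration 2: components of {Clip} -> Shaft = 5*2 = 10.
Iteration 3: components of {Shaft} -> Panel = 10*5 = 50.
Iteration 4: no further components; recursion stops.

Clip, Housing, Panel, Shaft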